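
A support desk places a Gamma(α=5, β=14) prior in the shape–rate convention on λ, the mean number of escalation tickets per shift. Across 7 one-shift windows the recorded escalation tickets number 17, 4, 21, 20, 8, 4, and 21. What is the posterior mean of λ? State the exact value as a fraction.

100/21

Total count: 17 + 4 + 21 + 20 + 8 + 4 + 21 = 95.
Total exposure: 7 shifts.
By Gamma–Poisson conjugacy, the posterior is Gamma(α + Σx, β + Σt) = Gamma(5 + 95, 14 + 7) = Gamma(100, 21).
Posterior mean = α'/β' = 100/21.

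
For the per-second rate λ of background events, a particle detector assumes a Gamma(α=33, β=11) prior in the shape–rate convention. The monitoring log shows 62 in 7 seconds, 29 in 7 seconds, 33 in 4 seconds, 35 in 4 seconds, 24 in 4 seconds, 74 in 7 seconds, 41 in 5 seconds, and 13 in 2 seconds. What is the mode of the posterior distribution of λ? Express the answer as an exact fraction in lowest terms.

Total count: 62 + 29 + 33 + 35 + 24 + 74 + 41 + 13 = 311.
Total exposure: 7 + 7 + 4 + 4 + 4 + 7 + 5 + 2 = 40 seconds.
Posterior: α' = 33 + 311 = 344, β' = 11 + 40 = 51.
Posterior mode = (α'−1)/β' = 343/51.

343/51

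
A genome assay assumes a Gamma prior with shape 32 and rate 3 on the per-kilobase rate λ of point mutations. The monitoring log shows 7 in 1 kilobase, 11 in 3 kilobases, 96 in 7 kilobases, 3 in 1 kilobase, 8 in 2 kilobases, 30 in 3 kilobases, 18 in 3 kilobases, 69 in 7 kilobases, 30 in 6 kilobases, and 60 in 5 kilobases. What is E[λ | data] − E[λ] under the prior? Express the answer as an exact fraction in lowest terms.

-220/123

Total count: 7 + 11 + 96 + 3 + 8 + 30 + 18 + 69 + 30 + 60 = 332.
Total exposure: 1 + 3 + 7 + 1 + 2 + 3 + 3 + 7 + 6 + 5 = 38 kilobases.
Posterior: α' = 32 + 332 = 364, β' = 3 + 38 = 41.
Posterior mean = 364/41 = 364/41; prior mean = 32/3 = 32/3. Difference = 364/41 − 32/3 = -220/123.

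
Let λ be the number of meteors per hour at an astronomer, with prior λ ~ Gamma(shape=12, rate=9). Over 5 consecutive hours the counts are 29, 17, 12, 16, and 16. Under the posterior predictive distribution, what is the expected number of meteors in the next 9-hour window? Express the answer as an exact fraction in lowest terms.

459/7

Total count: 29 + 17 + 12 + 16 + 16 = 90.
Total exposure: 5 hours.
The Gamma prior is conjugate for the Poisson rate, so λ | data ~ Gamma(12+90, 9+5) = Gamma(102, 14).
Predictive mean over a 9-hour window = T·E[λ|data] = 9·102/14 = 459/7.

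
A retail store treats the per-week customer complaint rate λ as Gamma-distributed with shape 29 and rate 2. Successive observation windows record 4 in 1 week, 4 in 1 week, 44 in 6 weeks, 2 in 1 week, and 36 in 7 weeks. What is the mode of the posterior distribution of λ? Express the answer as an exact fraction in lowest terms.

59/9

Total count: 4 + 4 + 44 + 2 + 36 = 90.
Total exposure: 1 + 1 + 6 + 1 + 7 = 16 weeks.
The Gamma prior is conjugate for the Poisson rate, so λ | data ~ Gamma(29+90, 2+16) = Gamma(119, 18).
Posterior mode = (α'−1)/β' = 118/18 = 59/9.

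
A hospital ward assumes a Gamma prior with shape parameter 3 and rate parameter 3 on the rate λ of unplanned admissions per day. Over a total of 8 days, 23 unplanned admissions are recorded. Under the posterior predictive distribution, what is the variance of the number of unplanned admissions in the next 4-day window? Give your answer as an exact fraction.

Total count 23 over total exposure 8 days.
Gamma(α, β) with Poisson data over total exposure Σt gives posterior Gamma(α+Σx, β+Σt) = Gamma(26, 11).
The posterior predictive for a window of length T is Negative Binomial with variance T·α'·(β'+T)/β'² = 4·26·15/121 = 1560/121.

1560/121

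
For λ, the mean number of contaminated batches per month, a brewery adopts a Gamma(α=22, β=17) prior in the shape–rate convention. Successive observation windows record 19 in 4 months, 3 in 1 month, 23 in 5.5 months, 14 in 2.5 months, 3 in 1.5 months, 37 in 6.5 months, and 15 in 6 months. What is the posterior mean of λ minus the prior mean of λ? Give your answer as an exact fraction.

Total count: 19 + 3 + 23 + 14 + 3 + 37 + 15 = 114.
Total exposure: 4 + 1 + 5.5 + 2.5 + 1.5 + 6.5 + 6 = 27 months.
Conjugate update: add total count to the shape and total exposure to the rate, giving Gamma(136, 44).
Posterior mean = 136/44 = 34/11; prior mean = 22/17 = 22/17. Difference = 34/11 − 22/17 = 336/187.

336/187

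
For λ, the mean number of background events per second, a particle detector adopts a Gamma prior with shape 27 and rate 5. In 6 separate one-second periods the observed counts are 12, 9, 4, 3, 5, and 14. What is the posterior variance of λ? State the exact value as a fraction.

74/121

Total count: 12 + 9 + 4 + 3 + 5 + 14 = 47.
Total exposure: 6 seconds.
By Gamma–Poisson conjugacy, the posterior is Gamma(α + Σx, β + Σt) = Gamma(27 + 47, 5 + 6) = Gamma(74, 11).
Posterior variance = α'/β'² = 74/121.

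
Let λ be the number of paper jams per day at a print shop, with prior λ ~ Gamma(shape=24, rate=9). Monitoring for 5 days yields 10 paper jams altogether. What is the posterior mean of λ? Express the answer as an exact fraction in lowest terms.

Total count 10 over total exposure 5 days.
The Gamma prior is conjugate for the Poisson rate, so λ | data ~ Gamma(24+10, 9+5) = Gamma(34, 14).
Posterior mean = α'/β' = 34/14 = 17/7.

17/7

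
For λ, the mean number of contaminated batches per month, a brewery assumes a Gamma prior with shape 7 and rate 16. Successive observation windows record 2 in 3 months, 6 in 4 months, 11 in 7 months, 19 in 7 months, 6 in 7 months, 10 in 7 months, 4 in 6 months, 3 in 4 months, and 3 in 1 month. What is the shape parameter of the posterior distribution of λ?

Total count: 2 + 6 + 11 + 19 + 6 + 10 + 4 + 3 + 3 = 64.
Total exposure: 3 + 4 + 7 + 7 + 7 + 7 + 6 + 4 + 1 = 46 months.
Conjugate update: add total count to the shape and total exposure to the rate, giving Gamma(71, 62).

71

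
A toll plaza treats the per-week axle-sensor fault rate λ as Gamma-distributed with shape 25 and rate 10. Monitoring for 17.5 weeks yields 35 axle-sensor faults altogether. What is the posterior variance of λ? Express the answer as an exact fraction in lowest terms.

Total count 35 over total exposure 17.5 weeks.
Conjugate update: add total count to the shape and total exposure to the rate, giving Gamma(60, 55/2).
Posterior variance = α'/β'² = 60/(3025/4) = 48/605.

48/605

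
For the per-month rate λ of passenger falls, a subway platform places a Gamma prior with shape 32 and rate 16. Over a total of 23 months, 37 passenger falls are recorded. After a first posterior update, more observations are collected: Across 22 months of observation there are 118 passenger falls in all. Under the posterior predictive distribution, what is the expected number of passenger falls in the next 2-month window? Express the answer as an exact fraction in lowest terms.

374/61

Total count 37 over total exposure 23 months.
After the first batch: Gamma(32 + 37, 16 + 23) = Gamma(69, 39).
Total count 118 over total exposure 22 months.
After the second batch: Gamma(69 + 118, 39 + 22) = Gamma(187, 61).
Predictive mean over a 2-month window = T·E[λ|data] = 2·187/61 = 374/61.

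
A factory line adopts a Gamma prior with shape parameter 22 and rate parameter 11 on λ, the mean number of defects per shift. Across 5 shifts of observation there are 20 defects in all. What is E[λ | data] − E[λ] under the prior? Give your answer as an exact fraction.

Total count 20 over total exposure 5 shifts.
The Gamma prior is conjugate for the Poisson rate, so λ | data ~ Gamma(22+20, 11+5) = Gamma(42, 16).
Posterior mean = 42/16 = 21/8; prior mean = 22/11 = 2. Difference = 21/8 − 2 = 5/8.

5/8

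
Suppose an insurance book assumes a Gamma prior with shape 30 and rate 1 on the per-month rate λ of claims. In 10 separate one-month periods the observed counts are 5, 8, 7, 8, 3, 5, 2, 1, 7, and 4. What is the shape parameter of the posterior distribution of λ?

Total count: 5 + 8 + 7 + 8 + 3 + 5 + 2 + 1 + 7 + 4 = 50.
Total exposure: 10 months.
Conjugate update: add total count to the shape and total exposure to the rate, giving Gamma(80, 11).

80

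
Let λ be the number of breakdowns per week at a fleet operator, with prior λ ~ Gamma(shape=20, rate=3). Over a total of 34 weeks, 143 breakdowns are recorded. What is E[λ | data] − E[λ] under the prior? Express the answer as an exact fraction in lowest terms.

Total count 143 over total exposure 34 weeks.
Conjugate update: add total count to the shape and total exposure to the rate, giving Gamma(163, 37).
Posterior mean = 163/37 = 163/37; prior mean = 20/3 = 20/3. Difference = 163/37 − 20/3 = -251/111.

-251/111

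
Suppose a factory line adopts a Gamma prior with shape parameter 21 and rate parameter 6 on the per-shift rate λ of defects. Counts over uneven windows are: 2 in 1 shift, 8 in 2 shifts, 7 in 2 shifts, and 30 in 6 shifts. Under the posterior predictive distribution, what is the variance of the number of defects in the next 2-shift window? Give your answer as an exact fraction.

152/17

Total count: 2 + 8 + 7 + 30 = 47.
Total exposure: 1 + 2 + 2 + 6 = 11 shifts.
By Gamma–Poisson conjugacy, the posterior is Gamma(α + Σx, β + Σt) = Gamma(21 + 47, 6 + 11) = Gamma(68, 17).
The posterior predictive for a window of length T is Negative Binomial with variance T·α'·(β'+T)/β'² = 2·68·19/289 = 152/17.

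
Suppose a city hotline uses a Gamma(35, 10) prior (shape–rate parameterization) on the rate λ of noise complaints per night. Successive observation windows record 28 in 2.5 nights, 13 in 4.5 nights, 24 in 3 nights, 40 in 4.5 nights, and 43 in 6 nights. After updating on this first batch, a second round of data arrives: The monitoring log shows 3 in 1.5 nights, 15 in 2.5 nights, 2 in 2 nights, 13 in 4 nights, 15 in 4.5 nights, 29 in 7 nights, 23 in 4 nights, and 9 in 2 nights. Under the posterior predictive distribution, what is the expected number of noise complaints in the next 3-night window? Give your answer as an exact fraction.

438/29

Total count: 28 + 13 + 24 + 40 + 43 = 148.
Total exposure: 2.5 + 4.5 + 3 + 4.5 + 6 = 20.5 nights.
After the first batch: Gamma(35 + 148, 10 + 20.5) = Gamma(183, 61/2).
Total count: 3 + 15 + 2 + 13 + 15 + 29 + 23 + 9 = 109.
Total exposure: 1.5 + 2.5 + 2 + 4 + 4.5 + 7 + 4 + 2 = 27.5 nights.
After the second batch: Gamma(183 + 109, 61/2 + 27.5) = Gamma(292, 58).
Predictive mean over a 3-night window = T·E[λ|data] = 3·292/58 = 438/29.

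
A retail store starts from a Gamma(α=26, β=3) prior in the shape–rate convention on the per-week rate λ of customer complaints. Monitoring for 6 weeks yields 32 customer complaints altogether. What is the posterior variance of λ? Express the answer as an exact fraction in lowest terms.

Total count 32 over total exposure 6 weeks.
The Gamma prior is conjugate for the Poisson rate, so λ | data ~ Gamma(26+32, 3+6) = Gamma(58, 9).
Posterior variance = α'/β'² = 58/81.

58/81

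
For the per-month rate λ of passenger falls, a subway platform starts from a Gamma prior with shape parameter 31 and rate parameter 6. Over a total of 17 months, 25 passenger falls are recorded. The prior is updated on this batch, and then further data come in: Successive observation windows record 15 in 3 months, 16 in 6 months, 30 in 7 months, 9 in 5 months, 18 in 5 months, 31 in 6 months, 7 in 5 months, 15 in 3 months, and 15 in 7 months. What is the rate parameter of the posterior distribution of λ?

Total count 25 over total exposure 17 months.
After the first batch: Gamma(31 + 25, 6 + 17) = Gamma(56, 23).
Total count: 15 + 16 + 30 + 9 + 18 + 31 + 7 + 15 + 15 = 156.
Total exposure: 3 + 6 + 7 + 5 + 5 + 6 + 5 + 3 + 7 = 47 months.
After the second batch: Gamma(56 + 156, 23 + 47) = Gamma(212, 70).

70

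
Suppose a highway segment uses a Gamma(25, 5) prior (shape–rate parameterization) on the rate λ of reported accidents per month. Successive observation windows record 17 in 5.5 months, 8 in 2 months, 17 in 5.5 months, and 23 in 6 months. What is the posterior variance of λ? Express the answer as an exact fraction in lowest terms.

5/32

Total count: 17 + 8 + 17 + 23 = 65.
Total exposure: 5.5 + 2 + 5.5 + 6 = 19 months.
Conjugate update: add total count to the shape and total exposure to the rate, giving Gamma(90, 24).
Posterior variance = α'/β'² = 90/576 = 5/32.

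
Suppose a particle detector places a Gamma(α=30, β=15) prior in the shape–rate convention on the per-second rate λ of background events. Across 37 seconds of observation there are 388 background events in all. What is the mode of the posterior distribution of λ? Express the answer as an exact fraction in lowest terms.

Total count 388 over total exposure 37 seconds.
Posterior: α' = 30 + 388 = 418, β' = 15 + 37 = 52.
Posterior mode = (α'−1)/β' = 417/52.

417/52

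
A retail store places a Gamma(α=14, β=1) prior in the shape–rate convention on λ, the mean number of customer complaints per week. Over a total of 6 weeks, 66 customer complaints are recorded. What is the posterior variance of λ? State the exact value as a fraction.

Total count 66 over total exposure 6 weeks.
By Gamma–Poisson conjugacy, the posterior is Gamma(α + Σx, β + Σt) = Gamma(14 + 66, 1 + 6) = Gamma(80, 7).
Posterior variance = α'/β'² = 80/49.

80/49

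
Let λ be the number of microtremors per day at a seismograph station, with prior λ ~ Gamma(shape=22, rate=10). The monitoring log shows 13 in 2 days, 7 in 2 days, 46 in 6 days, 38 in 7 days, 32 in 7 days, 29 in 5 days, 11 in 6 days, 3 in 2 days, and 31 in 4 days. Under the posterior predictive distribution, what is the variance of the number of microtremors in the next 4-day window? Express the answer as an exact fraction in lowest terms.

51040/2601

Total count: 13 + 7 + 46 + 38 + 32 + 29 + 11 + 3 + 31 = 210.
Total exposure: 2 + 2 + 6 + 7 + 7 + 5 + 6 + 2 + 4 = 41 days.
Gamma(α, β) with Poisson data over total exposure Σt gives posterior Gamma(α+Σx, β+Σt) = Gamma(232, 51).
The posterior predictive for a window of length T is Negative Binomial with variance T·α'·(β'+T)/β'² = 4·232·55/2601 = 51040/2601.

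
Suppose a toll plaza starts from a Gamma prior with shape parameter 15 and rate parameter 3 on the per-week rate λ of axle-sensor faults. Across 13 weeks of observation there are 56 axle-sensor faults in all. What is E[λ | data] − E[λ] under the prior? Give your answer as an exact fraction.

-9/16

Total count 56 over total exposure 13 weeks.
Conjugate update: add total count to the shape and total exposure to the rate, giving Gamma(71, 16).
Posterior mean = 71/16 = 71/16; prior mean = 15/3 = 5. Difference = 71/16 − 5 = -9/16.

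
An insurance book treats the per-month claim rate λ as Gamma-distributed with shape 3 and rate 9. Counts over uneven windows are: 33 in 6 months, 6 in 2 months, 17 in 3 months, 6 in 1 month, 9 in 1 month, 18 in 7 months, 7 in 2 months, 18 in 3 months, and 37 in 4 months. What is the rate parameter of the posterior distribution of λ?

38

Total count: 33 + 6 + 17 + 6 + 9 + 18 + 7 + 18 + 37 = 151.
Total exposure: 6 + 2 + 3 + 1 + 1 + 7 + 2 + 3 + 4 = 29 months.
Conjugate update: add total count to the shape and total exposure to the rate, giving Gamma(154, 38).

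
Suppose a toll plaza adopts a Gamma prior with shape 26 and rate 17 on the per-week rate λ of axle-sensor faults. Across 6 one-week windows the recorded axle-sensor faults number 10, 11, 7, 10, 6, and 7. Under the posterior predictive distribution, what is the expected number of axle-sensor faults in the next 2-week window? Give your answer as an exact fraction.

Total count: 10 + 11 + 7 + 10 + 6 + 7 = 51.
Total exposure: 6 weeks.
Gamma(α, β) with Poisson data over total exposure Σt gives posterior Gamma(α+Σx, β+Σt) = Gamma(77, 23).
Predictive mean over a 2-week window = T·E[λ|data] = 2·77/23 = 154/23.

154/23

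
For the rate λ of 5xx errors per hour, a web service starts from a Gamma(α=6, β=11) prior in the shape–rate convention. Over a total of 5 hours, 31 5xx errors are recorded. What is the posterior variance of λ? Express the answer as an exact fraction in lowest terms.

37/256

Total count 31 over total exposure 5 hours.
By Gamma–Poisson conjugacy, the posterior is Gamma(α + Σx, β + Σt) = Gamma(6 + 31, 11 + 5) = Gamma(37, 16).
Posterior variance = α'/β'² = 37/256.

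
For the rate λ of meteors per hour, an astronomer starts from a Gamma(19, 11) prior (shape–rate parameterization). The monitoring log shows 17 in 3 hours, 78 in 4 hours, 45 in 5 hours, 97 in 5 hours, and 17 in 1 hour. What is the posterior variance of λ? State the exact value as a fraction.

Total count: 17 + 78 + 45 + 97 + 17 = 254.
Total exposure: 3 + 4 + 5 + 5 + 1 = 18 hours.
By Gamma–Poisson conjugacy, the posterior is Gamma(α + Σx, β + Σt) = Gamma(19 + 254, 11 + 18) = Gamma(273, 29).
Posterior variance = α'/β'² = 273/841.

273/841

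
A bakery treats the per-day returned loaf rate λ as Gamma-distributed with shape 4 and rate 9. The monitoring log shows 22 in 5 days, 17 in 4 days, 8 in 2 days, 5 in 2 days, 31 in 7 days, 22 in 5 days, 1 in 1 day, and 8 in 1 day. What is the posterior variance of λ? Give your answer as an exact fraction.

59/648

Total count: 22 + 17 + 8 + 5 + 31 + 22 + 1 + 8 = 114.
Total exposure: 5 + 4 + 2 + 2 + 7 + 5 + 1 + 1 = 27 days.
The Gamma prior is conjugate for the Poisson rate, so λ | data ~ Gamma(4+114, 9+27) = Gamma(118, 36).
Posterior variance = α'/β'² = 118/1296 = 59/648.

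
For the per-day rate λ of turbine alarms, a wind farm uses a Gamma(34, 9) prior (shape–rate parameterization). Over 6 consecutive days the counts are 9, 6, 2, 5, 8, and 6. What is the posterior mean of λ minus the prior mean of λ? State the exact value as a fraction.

Total count: 9 + 6 + 2 + 5 + 8 + 6 = 36.
Total exposure: 6 days.
Posterior: α' = 34 + 36 = 70, β' = 9 + 6 = 15.
Posterior mean = 70/15 = 14/3; prior mean = 34/9 = 34/9. Difference = 14/3 − 34/9 = 8/9.

8/9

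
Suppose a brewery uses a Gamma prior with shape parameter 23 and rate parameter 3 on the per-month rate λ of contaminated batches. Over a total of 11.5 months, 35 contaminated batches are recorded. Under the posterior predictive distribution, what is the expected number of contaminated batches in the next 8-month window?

Total count 35 over total exposure 11.5 months.
Posterior: α' = 23 + 35 = 58, β' = 3 + 11.5 = 29/2.
Predictive mean over an 8-month window = T·E[λ|data] = 8·58/(29/2) = 32.

32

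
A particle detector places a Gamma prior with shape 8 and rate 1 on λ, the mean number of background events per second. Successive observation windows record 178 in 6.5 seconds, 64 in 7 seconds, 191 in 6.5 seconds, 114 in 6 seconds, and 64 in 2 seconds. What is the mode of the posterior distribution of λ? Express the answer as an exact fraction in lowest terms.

618/29

Total count: 178 + 64 + 191 + 114 + 64 = 611.
Total exposure: 6.5 + 7 + 6.5 + 6 + 2 = 28 seconds.
Posterior: α' = 8 + 611 = 619, β' = 1 + 28 = 29.
Posterior mode = (α'−1)/β' = 618/29.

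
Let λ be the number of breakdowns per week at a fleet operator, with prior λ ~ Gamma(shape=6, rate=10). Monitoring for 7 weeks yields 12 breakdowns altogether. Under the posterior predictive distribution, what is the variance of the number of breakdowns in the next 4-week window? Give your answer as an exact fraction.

1512/289

Total count 12 over total exposure 7 weeks.
Posterior: α' = 6 + 12 = 18, β' = 10 + 7 = 17.
The posterior predictive for a window of length T is Negative Binomial with variance T·α'·(β'+T)/β'² = 4·18·21/289 = 1512/289.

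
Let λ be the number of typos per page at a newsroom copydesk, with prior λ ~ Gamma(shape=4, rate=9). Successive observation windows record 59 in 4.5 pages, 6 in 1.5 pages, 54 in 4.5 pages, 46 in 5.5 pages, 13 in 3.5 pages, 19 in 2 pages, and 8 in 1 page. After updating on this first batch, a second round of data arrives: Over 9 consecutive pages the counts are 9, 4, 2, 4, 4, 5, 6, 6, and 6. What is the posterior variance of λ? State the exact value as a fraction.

340/2187

Total count: 59 + 6 + 54 + 46 + 13 + 19 + 8 = 205.
Total exposure: 4.5 + 1.5 + 4.5 + 5.5 + 3.5 + 2 + 1 = 22.5 pages.
After the first batch: Gamma(4 + 205, 9 + 22.5) = Gamma(209, 63/2).
Total count: 9 + 4 + 2 + 4 + 4 + 5 + 6 + 6 + 6 = 46.
Total exposure: 9 pages.
After the second batch: Gamma(209 + 46, 63/2 + 9) = Gamma(255, 81/2).
Posterior variance = α'/β'² = 255/(6561/4) = 340/2187.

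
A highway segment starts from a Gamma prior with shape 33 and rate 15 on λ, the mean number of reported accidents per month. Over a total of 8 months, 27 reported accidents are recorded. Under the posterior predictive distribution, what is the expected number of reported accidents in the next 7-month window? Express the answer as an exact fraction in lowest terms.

420/23

Total count 27 over total exposure 8 months.
Gamma(α, β) with Poisson data over total exposure Σt gives posterior Gamma(α+Σx, β+Σt) = Gamma(60, 23).
Predictive mean over a 7-month window = T·E[λ|data] = 7·60/23 = 420/23.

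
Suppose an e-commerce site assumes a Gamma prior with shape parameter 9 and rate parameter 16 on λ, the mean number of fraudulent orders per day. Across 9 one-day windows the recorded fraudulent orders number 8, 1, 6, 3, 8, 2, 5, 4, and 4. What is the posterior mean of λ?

2

Total count: 8 + 1 + 6 + 3 + 8 + 2 + 5 + 4 + 4 = 41.
Total exposure: 9 days.
Posterior: α' = 9 + 41 = 50, β' = 16 + 9 = 25.
Posterior mean = α'/β' = 50/25 = 2.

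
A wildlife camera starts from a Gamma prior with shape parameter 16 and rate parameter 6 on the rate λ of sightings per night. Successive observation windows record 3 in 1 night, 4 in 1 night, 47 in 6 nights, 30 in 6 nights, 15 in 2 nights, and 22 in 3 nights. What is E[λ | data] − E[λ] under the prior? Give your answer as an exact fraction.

Total count: 3 + 4 + 47 + 30 + 15 + 22 = 121.
Total exposure: 1 + 1 + 6 + 6 + 2 + 3 = 19 nights.
The Gamma prior is conjugate for the Poisson rate, so λ | data ~ Gamma(16+121, 6+19) = Gamma(137, 25).
Posterior mean = 137/25 = 137/25; prior mean = 16/6 = 8/3. Difference = 137/25 − 8/3 = 211/75.

211/75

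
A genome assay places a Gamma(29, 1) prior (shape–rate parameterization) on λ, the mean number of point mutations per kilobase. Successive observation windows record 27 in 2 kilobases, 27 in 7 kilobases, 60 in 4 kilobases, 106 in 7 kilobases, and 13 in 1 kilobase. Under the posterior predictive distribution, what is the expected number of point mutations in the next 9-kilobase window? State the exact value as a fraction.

1179/11

Total count: 27 + 27 + 60 + 106 + 13 = 233.
Total exposure: 2 + 7 + 4 + 7 + 1 = 21 kilobases.
Posterior: α' = 29 + 233 = 262, β' = 1 + 21 = 22.
Predictive mean over a 9-kilobase window = T·E[λ|data] = 9·262/22 = 1179/11.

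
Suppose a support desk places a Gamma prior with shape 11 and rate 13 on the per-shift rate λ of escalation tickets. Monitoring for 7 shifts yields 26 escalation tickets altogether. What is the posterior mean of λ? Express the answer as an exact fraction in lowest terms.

37/20

Total count 26 over total exposure 7 shifts.
Posterior: α' = 11 + 26 = 37, β' = 13 + 7 = 20.
Posterior mean = α'/β' = 37/20.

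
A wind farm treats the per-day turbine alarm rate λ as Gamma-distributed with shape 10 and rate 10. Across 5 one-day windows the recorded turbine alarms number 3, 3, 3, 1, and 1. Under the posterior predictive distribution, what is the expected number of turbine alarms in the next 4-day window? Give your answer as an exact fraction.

28/5

Total count: 3 + 3 + 3 + 1 + 1 = 11.
Total exposure: 5 days.
Conjugate update: add total count to the shape and total exposure to the rate, giving Gamma(21, 15).
Predictive mean over a 4-day window = T·E[λ|data] = 4·21/15 = 28/5.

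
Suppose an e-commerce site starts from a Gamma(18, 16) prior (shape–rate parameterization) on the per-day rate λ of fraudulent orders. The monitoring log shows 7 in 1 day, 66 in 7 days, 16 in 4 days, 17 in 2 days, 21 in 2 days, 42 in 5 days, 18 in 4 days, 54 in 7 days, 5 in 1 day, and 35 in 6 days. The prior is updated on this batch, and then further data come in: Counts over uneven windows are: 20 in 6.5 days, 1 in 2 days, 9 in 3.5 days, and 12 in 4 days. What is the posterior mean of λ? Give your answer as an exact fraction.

341/71

Total count: 7 + 66 + 16 + 17 + 21 + 42 + 18 + 54 + 5 + 35 = 281.
Total exposure: 1 + 7 + 4 + 2 + 2 + 5 + 4 + 7 + 1 + 6 = 39 days.
After the first batch: Gamma(18 + 281, 16 + 39) = Gamma(299, 55).
Total count: 20 + 1 + 9 + 12 = 42.
Total exposure: 6.5 + 2 + 3.5 + 4 = 16 days.
After the second batch: Gamma(299 + 42, 55 + 16) = Gamma(341, 71).
Posterior mean = α'/β' = 341/71.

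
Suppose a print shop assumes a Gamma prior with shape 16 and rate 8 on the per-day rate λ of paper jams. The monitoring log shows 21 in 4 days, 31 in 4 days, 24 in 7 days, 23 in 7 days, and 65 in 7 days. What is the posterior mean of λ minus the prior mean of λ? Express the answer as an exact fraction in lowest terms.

106/37

Total count: 21 + 31 + 24 + 23 + 65 = 164.
Total exposure: 4 + 4 + 7 + 7 + 7 = 29 days.
Conjugate update: add total count to the shape and total exposure to the rate, giving Gamma(180, 37).
Posterior mean = 180/37 = 180/37; prior mean = 16/8 = 2. Difference = 180/37 − 2 = 106/37.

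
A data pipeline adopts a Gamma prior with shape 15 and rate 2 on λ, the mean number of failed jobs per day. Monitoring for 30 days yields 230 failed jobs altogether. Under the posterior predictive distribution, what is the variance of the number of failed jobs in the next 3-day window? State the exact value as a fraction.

25725/1024

Total count 230 over total exposure 30 days.
Gamma(α, β) with Poisson data over total exposure Σt gives posterior Gamma(α+Σx, β+Σt) = Gamma(245, 32).
The posterior predictive for a window of length T is Negative Binomial with variance T·α'·(β'+T)/β'² = 3·245·35/1024 = 25725/1024.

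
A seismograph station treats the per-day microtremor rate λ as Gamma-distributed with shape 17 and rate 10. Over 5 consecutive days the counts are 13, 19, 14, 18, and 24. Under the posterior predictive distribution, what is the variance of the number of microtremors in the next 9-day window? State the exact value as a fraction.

Total count: 13 + 19 + 14 + 18 + 24 = 88.
Total exposure: 5 days.
Posterior: α' = 17 + 88 = 105, β' = 10 + 5 = 15.
The posterior predictive for a window of length T is Negative Binomial with variance T·α'·(β'+T)/β'² = 9·105·24/225 = 504/5.

504/5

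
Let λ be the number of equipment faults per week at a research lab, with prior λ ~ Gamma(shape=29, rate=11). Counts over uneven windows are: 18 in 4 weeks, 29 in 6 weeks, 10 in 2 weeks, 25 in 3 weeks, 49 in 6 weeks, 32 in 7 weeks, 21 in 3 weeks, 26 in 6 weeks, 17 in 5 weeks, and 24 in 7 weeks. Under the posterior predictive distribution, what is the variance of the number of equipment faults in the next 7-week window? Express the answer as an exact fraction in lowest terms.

Total count: 18 + 29 + 10 + 25 + 49 + 32 + 21 + 26 + 17 + 24 = 251.
Total exposure: 4 + 6 + 2 + 3 + 6 + 7 + 3 + 6 + 5 + 7 = 49 weeks.
By Gamma–Poisson conjugacy, the posterior is Gamma(α + Σx, β + Σt) = Gamma(29 + 251, 11 + 49) = Gamma(280, 60).
The posterior predictive for a window of length T is Negative Binomial with variance T·α'·(β'+T)/β'² = 7·280·67/3600 = 3283/90.

3283/90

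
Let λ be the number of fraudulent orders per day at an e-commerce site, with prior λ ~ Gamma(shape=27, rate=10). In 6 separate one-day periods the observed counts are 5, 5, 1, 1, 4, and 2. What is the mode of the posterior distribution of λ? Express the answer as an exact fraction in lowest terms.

Total count: 5 + 5 + 1 + 1 + 4 + 2 = 18.
Total exposure: 6 days.
By Gamma–Poisson conjugacy, the posterior is Gamma(α + Σx, β + Σt) = Gamma(27 + 18, 10 + 6) = Gamma(45, 16).
Posterior mode = (α'−1)/β' = 44/16 = 11/4.

11/4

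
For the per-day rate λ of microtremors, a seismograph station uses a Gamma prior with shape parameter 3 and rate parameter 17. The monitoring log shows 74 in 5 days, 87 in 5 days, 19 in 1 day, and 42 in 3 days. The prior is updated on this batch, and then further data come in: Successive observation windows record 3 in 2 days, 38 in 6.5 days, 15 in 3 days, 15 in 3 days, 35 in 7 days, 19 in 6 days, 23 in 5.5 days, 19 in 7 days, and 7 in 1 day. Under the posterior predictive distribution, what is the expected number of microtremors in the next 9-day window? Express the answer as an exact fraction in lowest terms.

399/8

Total count: 74 + 87 + 19 + 42 = 222.
Total exposure: 5 + 5 + 1 + 3 = 14 days.
After the first batch: Gamma(3 + 222, 17 + 14) = Gamma(225, 31).
Total count: 3 + 38 + 15 + 15 + 35 + 19 + 23 + 19 + 7 = 174.
Total exposure: 2 + 6.5 + 3 + 3 + 7 + 6 + 5.5 + 7 + 1 = 41 days.
After the second batch: Gamma(225 + 174, 31 + 41) = Gamma(399, 72).
Predictive mean over a 9-day window = T·E[λ|data] = 9·399/72 = 399/8.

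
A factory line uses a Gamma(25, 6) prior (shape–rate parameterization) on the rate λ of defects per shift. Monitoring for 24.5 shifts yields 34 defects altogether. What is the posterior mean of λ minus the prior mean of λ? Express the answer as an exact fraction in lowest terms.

Total count 34 over total exposure 24.5 shifts.
Posterior: α' = 25 + 34 = 59, β' = 6 + 24.5 = 61/2.
Posterior mean = 59/(61/2) = 118/61; prior mean = 25/6 = 25/6. Difference = 118/61 − 25/6 = -817/366.

-817/366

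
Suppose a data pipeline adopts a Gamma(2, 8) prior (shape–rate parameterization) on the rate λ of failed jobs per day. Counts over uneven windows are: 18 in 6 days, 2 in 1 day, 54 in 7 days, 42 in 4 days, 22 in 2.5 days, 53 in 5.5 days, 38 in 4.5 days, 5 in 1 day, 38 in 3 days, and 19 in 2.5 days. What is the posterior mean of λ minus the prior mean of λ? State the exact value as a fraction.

Total count: 18 + 2 + 54 + 42 + 22 + 53 + 38 + 5 + 38 + 19 = 291.
Total exposure: 6 + 1 + 7 + 4 + 2.5 + 5.5 + 4.5 + 1 + 3 + 2.5 = 37 days.
The Gamma prior is conjugate for the Poisson rate, so λ | data ~ Gamma(2+291, 8+37) = Gamma(293, 45).
Posterior mean = 293/45 = 293/45; prior mean = 2/8 = 1/4. Difference = 293/45 − 1/4 = 1127/180.

1127/180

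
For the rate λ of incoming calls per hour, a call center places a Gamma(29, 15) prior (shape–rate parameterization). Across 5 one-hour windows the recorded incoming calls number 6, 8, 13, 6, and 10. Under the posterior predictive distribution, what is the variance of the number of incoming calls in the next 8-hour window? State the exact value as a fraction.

1008/25

Total count: 6 + 8 + 13 + 6 + 10 = 43.
Total exposure: 5 hours.
Gamma(α, β) with Poisson data over total exposure Σt gives posterior Gamma(α+Σx, β+Σt) = Gamma(72, 20).
The posterior predictive for a window of length T is Negative Binomial with variance T·α'·(β'+T)/β'² = 8·72·28/400 = 1008/25.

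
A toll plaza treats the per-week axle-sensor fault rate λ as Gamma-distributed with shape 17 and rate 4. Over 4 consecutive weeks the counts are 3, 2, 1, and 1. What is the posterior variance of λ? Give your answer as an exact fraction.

3/8

Total count: 3 + 2 + 1 + 1 = 7.
Total exposure: 4 weeks.
Gamma(α, β) with Poisson data over total exposure Σt gives posterior Gamma(α+Σx, β+Σt) = Gamma(24, 8).
Posterior variance = α'/β'² = 24/64 = 3/8.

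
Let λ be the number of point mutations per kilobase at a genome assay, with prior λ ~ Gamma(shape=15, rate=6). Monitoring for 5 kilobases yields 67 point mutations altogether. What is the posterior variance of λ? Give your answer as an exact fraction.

Total count 67 over total exposure 5 kilobases.
The Gamma prior is conjugate for the Poisson rate, so λ | data ~ Gamma(15+67, 6+5) = Gamma(82, 11).
Posterior variance = α'/β'² = 82/121.

82/121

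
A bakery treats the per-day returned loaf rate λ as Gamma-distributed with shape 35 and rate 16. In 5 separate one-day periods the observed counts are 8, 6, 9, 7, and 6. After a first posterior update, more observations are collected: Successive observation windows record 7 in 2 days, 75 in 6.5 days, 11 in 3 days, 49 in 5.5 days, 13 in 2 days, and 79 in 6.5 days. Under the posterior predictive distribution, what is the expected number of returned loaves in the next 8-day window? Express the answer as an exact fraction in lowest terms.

Total count: 8 + 6 + 9 + 7 + 6 = 36.
Total exposure: 5 days.
After the first batch: Gamma(35 + 36, 16 + 5) = Gamma(71, 21).
Total count: 7 + 75 + 11 + 49 + 13 + 79 = 234.
Total exposure: 2 + 6.5 + 3 + 5.5 + 2 + 6.5 = 25.5 days.
After the second batch: Gamma(71 + 234, 21 + 25.5) = Gamma(305, 93/2).
Predictive mean over an 8-day window = T·E[λ|data] = 8·305/(93/2) = 4880/93.

4880/93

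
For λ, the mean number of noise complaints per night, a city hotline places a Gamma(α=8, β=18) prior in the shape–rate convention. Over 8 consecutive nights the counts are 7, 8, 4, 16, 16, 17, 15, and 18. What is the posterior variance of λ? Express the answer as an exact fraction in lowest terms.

109/676

Total count: 7 + 8 + 4 + 16 + 16 + 17 + 15 + 18 = 101.
Total exposure: 8 nights.
Gamma(α, β) with Poisson data over total exposure Σt gives posterior Gamma(α+Σx, β+Σt) = Gamma(109, 26).
Posterior variance = α'/β'² = 109/676.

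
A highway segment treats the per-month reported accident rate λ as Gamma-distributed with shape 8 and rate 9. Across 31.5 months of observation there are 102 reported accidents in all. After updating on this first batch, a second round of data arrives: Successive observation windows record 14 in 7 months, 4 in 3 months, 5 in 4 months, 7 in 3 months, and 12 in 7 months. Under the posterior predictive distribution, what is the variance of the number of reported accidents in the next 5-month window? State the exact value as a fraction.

211280/16641

Total count 102 over total exposure 31.5 months.
After the first batch: Gamma(8 + 102, 9 + 31.5) = Gamma(110, 81/2).
Total count: 14 + 4 + 5 + 7 + 12 = 42.
Total exposure: 7 + 3 + 4 + 3 + 7 = 24 months.
After the second batch: Gamma(110 + 42, 81/2 + 24) = Gamma(152, 129/2).
The posterior predictive for a window of length T is Negative Binomial with variance T·α'·(β'+T)/β'² = 5·152·(139/2)/(16641/4) = 211280/16641.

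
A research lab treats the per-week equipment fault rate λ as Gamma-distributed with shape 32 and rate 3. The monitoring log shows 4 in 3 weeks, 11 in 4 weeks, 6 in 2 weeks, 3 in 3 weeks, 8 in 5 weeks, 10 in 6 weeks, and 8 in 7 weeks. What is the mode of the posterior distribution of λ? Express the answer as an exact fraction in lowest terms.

Total count: 4 + 11 + 6 + 3 + 8 + 10 + 8 = 50.
Total exposure: 3 + 4 + 2 + 3 + 5 + 6 + 7 = 30 weeks.
Conjugate update: add total count to the shape and total exposure to the rate, giving Gamma(82, 33).
Posterior mode = (α'−1)/β' = 81/33 = 27/11.

27/11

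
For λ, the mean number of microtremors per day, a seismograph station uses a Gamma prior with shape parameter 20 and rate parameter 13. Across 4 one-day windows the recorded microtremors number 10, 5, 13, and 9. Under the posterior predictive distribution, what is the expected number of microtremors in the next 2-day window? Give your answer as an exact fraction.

114/17

Total count: 10 + 5 + 13 + 9 = 37.
Total exposure: 4 days.
Gamma(α, β) with Poisson data over total exposure Σt gives posterior Gamma(α+Σx, β+Σt) = Gamma(57, 17).
Predictive mean over a 2-day window = T·E[λ|data] = 2·57/17 = 114/17.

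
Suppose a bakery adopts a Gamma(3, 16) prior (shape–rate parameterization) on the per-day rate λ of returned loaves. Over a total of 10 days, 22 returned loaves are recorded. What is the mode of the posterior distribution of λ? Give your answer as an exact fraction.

Total count 22 over total exposure 10 days.
Gamma(α, β) with Poisson data over total exposure Σt gives posterior Gamma(α+Σx, β+Σt) = Gamma(25, 26).
Posterior mode = (α'−1)/β' = 24/26 = 12/13.

12/13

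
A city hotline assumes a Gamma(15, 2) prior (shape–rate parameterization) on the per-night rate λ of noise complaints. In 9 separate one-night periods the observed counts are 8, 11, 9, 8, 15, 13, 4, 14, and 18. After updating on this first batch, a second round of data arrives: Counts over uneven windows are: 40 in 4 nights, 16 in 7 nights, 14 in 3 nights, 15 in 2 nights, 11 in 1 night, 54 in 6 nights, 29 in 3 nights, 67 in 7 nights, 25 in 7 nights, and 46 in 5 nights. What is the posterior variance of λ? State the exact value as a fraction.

27/196

Total count: 8 + 11 + 9 + 8 + 15 + 13 + 4 + 14 + 18 = 100.
Total exposure: 9 nights.
After the first batch: Gamma(15 + 100, 2 + 9) = Gamma(115, 11).
Total count: 40 + 16 + 14 + 15 + 11 + 54 + 29 + 67 + 25 + 46 = 317.
Total exposure: 4 + 7 + 3 + 2 + 1 + 6 + 3 + 7 + 7 + 5 = 45 nights.
After the second batch: Gamma(115 + 317, 11 + 45) = Gamma(432, 56).
Posterior variance = α'/β'² = 432/3136 = 27/196.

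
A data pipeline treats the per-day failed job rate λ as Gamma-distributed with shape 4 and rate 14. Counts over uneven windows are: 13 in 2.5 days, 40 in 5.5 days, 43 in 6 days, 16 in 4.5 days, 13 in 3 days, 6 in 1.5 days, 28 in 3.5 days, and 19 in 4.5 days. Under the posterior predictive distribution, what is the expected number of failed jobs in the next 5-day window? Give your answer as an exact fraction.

182/9

Total count: 13 + 40 + 43 + 16 + 13 + 6 + 28 + 19 = 178.
Total exposure: 2.5 + 5.5 + 6 + 4.5 + 3 + 1.5 + 3.5 + 4.5 = 31 days.
Gamma(α, β) with Poisson data over total exposure Σt gives posterior Gamma(α+Σx, β+Σt) = Gamma(182, 45).
Predictive mean over a 5-day window = T·E[λ|data] = 5·182/45 = 182/9.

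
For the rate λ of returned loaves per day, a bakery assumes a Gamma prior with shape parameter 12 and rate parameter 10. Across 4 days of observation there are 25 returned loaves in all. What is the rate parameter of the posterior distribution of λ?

Total count 25 over total exposure 4 days.
By Gamma–Poisson conjugacy, the posterior is Gamma(α + Σx, β + Σt) = Gamma(12 + 25, 10 + 4) = Gamma(37, 14).

14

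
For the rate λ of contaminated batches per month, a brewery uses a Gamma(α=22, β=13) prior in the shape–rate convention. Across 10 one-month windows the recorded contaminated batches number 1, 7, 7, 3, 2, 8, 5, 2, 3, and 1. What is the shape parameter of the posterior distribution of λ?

Total count: 1 + 7 + 7 + 3 + 2 + 8 + 5 + 2 + 3 + 1 = 39.
Total exposure: 10 months.
By Gamma–Poisson conjugacy, the posterior is Gamma(α + Σx, β + Σt) = Gamma(22 + 39, 13 + 10) = Gamma(61, 23).

61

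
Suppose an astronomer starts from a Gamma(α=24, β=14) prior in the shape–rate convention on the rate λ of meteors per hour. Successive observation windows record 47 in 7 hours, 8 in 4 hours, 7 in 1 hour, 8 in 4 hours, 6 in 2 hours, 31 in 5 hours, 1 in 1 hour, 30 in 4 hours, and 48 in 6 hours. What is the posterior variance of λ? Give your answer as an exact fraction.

35/384

Total count: 47 + 8 + 7 + 8 + 6 + 31 + 1 + 30 + 48 = 186.
Total exposure: 7 + 4 + 1 + 4 + 2 + 5 + 1 + 4 + 6 = 34 hours.
Gamma(α, β) with Poisson data over total exposure Σt gives posterior Gamma(α+Σx, β+Σt) = Gamma(210, 48).
Posterior variance = α'/β'² = 210/2304 = 35/384.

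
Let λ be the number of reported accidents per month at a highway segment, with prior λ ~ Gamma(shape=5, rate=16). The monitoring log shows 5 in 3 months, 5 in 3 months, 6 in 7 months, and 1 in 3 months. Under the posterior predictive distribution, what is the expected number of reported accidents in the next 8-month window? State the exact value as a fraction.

Total count: 5 + 5 + 6 + 1 = 17.
Total exposure: 3 + 3 + 7 + 3 = 16 months.
Gamma(α, β) with Poisson data over total exposure Σt gives posterior Gamma(α+Σx, β+Σt) = Gamma(22, 32).
Predictive mean over an 8-month window = T·E[λ|data] = 8·22/32 = 11/2.

11/2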